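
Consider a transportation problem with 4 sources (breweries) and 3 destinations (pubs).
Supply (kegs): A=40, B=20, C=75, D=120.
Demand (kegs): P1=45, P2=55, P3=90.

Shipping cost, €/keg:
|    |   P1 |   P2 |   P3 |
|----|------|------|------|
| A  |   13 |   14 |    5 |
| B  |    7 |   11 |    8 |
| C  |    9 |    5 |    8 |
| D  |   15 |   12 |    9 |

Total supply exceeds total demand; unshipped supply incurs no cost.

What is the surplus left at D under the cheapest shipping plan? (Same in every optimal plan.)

An optimal plan:
  A→P3: 40 × €5 = €200
  B→P1: 20 × €7 = €140
  C→P1: 20 × €9 = €180
  C→P2: 55 × €5 = €275
  D→P1: 5 × €15 = €75
  D→P3: 50 × €9 = €450
Total cost = €1320.
D ships 55 of its 120, leaving 65.

65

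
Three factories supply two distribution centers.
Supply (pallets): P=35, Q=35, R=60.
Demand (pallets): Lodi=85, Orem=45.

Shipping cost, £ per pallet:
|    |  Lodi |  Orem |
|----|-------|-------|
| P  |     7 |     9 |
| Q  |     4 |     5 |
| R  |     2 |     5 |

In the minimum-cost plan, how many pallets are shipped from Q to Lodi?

Solving gives:
  P->Lodi: 25 pallets
  P->Orem: 10 pallets
  Q->Orem: 35 pallets
  R->Lodi: 60 pallets
Total cost = £560.
The route Q→Lodi is not used.

0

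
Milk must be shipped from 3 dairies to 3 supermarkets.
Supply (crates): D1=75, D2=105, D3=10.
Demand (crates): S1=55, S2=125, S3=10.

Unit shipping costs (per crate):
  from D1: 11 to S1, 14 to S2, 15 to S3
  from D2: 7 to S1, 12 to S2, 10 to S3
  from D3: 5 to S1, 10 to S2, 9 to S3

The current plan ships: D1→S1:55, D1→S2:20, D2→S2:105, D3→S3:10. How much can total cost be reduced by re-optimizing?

Current plan cost = 55·11 + 20·14 + 105·12 + 10·9 = 2235.
Optimal plan:
  D1→S2: 75 × 14 = 1050
  D2→S1: 55 × 7 = 385
  D2→S2: 40 × 12 = 480
  D2→S3: 10 × 10 = 100
  D3→S2: 10 × 10 = 100
Optimal cost = 2115.
Saving = 2235 − 2115 = 120.

120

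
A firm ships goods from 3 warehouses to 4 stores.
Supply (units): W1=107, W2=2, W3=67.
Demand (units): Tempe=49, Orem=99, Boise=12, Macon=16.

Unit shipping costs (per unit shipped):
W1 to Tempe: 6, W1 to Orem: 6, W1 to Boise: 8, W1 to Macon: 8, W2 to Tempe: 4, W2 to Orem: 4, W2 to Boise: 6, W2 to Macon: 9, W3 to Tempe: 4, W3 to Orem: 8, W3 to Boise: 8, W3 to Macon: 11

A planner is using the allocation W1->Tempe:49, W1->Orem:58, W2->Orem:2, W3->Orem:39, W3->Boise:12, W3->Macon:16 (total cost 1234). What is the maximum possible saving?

212

Current plan cost = 49·6 + 58·6 + 2·4 + 39·8 + 12·8 + 16·11 = 1234.
Optimal plan:
  W1 to Orem: 91 × 6 = 546
  W1 to Macon: 16 × 8 = 128
  W2 to Orem: 2 × 4 = 8
  W3 to Tempe: 49 × 4 = 196
  W3 to Orem: 6 × 8 = 48
  W3 to Boise: 12 × 8 = 96
Optimal cost = 1022.
Saving = 1234 − 1022 = 212.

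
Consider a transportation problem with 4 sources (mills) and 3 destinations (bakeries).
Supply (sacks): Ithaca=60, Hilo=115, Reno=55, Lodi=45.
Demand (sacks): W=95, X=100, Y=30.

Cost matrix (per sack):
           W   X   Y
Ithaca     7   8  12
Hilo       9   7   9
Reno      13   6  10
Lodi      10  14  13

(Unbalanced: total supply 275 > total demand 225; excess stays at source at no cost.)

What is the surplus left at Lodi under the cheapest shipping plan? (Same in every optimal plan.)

Minimum-cost shipments:
  Ithaca→W: 60 sacks
  Hilo→W: 35 sacks
  Hilo→X: 45 sacks
  Hilo→Y: 30 sacks
  Reno→X: 55 sacks
Total cost = 1650.
Lodi ships 0 of its 45, leaving 45.

45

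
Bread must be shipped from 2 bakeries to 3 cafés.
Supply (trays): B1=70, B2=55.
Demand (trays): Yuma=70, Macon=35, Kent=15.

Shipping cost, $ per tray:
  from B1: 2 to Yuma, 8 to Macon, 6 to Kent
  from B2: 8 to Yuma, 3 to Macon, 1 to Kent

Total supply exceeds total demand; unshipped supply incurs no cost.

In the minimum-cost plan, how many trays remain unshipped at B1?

Minimum-cost shipments:
  B1 to Yuma: 70 trays
  B2 to Macon: 35 trays
  B2 to Kent: 15 trays
Total cost = $260.
B1 ships 70 of its 70, leaving 0.

0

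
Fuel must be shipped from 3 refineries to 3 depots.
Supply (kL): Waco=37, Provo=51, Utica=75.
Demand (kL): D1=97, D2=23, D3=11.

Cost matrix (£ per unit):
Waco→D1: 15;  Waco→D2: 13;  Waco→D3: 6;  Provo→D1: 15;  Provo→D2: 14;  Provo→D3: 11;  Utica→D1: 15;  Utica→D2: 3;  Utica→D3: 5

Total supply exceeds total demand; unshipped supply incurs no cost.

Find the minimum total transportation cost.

One minimum-cost allocation:
  Waco to D1: 5 × £15 = £75
  Provo to D1: 51 × £15 = £765
  Utica to D1: 41 × £15 = £615
  Utica to D2: 23 × £3 = £69
  Utica to D3: 11 × £5 = £55
Total = 75 + 765 + 615 + 69 + 55 = £1579.

1579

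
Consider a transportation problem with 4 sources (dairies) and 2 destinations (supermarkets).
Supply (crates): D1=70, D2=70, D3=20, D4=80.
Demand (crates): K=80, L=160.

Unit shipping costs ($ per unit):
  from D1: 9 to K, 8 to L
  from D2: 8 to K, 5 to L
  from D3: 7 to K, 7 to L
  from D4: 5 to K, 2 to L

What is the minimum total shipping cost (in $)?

1270

Optimal allocation:
  D1→K: 60 crates
  D1→L: 10 crates
  D2→L: 70 crates
  D3→K: 20 crates
  D4→L: 80 crates
Total cost = $1270.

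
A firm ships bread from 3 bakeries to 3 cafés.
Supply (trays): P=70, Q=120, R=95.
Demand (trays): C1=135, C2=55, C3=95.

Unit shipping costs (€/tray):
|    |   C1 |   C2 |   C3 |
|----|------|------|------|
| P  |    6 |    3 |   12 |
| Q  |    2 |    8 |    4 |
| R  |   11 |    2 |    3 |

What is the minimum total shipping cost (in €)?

780

Optimal allocation:
  P to C1: 15 × €6 = €90
  P to C2: 55 × €3 = €165
  Q to C1: 120 × €2 = €240
  R to C3: 95 × €3 = €285
Total = 90 + 165 + 240 + 285 = €780.
(Supply check: P ships 70; Q ships 120; R ships 95.)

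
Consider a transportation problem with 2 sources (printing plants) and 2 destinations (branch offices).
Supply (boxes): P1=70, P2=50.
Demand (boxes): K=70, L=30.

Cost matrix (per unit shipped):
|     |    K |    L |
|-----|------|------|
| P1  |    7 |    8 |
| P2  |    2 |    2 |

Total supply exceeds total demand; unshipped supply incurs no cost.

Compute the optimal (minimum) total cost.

Optimal allocation:
  P1→K: 50 × 7 = 350
  P2→K: 20 × 2 = 40
  P2→L: 30 × 2 = 60
Total = 350 + 40 + 60 = 450.

450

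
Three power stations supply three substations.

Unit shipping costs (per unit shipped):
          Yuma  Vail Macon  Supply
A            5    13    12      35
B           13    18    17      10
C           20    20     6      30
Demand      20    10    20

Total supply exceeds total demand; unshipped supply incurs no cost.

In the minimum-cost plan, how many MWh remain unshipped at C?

An optimal plan:
  A to Yuma: 20 × 5 = 100
  A to Vail: 10 × 13 = 130
  C to Macon: 20 × 6 = 120
Total cost = 350.
C ships 20 of its 30, leaving 10.

10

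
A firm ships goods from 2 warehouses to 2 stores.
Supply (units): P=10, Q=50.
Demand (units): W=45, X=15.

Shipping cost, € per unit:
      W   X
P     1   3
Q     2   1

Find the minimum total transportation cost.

One minimum-cost allocation:
  P to W: 10 × €1 = €10
  Q to W: 35 × €2 = €70
  Q to X: 15 × €1 = €15
Total = 10 + 70 + 15 = €95.

95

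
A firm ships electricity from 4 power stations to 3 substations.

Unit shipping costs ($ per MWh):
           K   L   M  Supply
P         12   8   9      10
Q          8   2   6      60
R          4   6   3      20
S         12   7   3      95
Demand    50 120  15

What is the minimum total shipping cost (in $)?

An optimal shipping plan:
  P→K: 10 × $12 = $120
  Q→L: 60 × $2 = $120
  R→K: 20 × $4 = $80
  S→K: 20 × $12 = $240
  S→L: 60 × $7 = $420
  S→M: 15 × $3 = $45
Total = 120 + 120 + 80 + 240 + 420 + 45 = $1025.
(Supply check: P ships 10; Q ships 60; R ships 20; S ships 95.)

1025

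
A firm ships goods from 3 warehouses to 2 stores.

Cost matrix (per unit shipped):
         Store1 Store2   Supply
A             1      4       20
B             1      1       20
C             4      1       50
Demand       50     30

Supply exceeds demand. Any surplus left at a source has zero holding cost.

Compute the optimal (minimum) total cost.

A cheapest plan:
  A→Store1: 20 × 1 = 20
  B→Store1: 20 × 1 = 20
  C→Store1: 10 × 4 = 40
  C→Store2: 30 × 1 = 30
Total = 20 + 20 + 40 + 30 = 110.

110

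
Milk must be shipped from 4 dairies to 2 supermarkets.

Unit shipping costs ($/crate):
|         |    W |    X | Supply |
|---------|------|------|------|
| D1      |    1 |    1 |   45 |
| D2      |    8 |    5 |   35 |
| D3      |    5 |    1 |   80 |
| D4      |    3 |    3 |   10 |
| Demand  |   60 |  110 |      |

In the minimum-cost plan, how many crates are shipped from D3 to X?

The minimum-cost plan:
  D1→W: 45 × $1 = $45
  D2→W: 5 × $8 = $40
  D2→X: 30 × $5 = $150
  D3→X: 80 × $1 = $80
  D4→W: 10 × $3 = $30
Total cost = $345.
So D3→X carries 80 crates.

80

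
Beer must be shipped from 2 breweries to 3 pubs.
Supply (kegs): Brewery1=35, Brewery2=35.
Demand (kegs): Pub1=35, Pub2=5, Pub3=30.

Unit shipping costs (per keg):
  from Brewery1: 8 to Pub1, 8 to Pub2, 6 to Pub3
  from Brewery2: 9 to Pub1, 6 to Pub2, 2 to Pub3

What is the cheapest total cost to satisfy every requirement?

An optimal shipping plan:
  Brewery1→Pub1: 35 × 8 = 280
  Brewery2→Pub2: 5 × 6 = 30
  Brewery2→Pub3: 30 × 2 = 60
Total = 280 + 30 + 60 = 370.
(Supply check: Brewery1 ships 35; Brewery2 ships 35.)

370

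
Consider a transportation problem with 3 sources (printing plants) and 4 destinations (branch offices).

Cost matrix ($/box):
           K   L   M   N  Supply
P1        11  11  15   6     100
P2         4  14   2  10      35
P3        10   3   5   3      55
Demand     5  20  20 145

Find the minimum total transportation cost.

925

A cheapest plan:
  P1 to N: 100 × $6 = $600
  P2 to K: 5 × $4 = $20
  P2 to M: 20 × $2 = $40
  P2 to N: 10 × $10 = $100
  P3 to L: 20 × $3 = $60
  P3 to N: 35 × $3 = $105
Total = 600 + 20 + 40 + 100 + 60 + 105 = $925.
(Supply check: P1 ships 100; P2 ships 35; P3 ships 55.)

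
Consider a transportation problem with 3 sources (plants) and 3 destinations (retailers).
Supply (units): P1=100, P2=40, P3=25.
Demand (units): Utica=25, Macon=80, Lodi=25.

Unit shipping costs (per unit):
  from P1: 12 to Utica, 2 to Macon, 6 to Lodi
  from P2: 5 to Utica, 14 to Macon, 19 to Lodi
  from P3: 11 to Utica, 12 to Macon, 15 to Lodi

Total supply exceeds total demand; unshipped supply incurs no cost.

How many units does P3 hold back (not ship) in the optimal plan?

20

Minimum-cost shipments:
  P1 to Macon: 80 × 2 = 160
  P1 to Lodi: 20 × 6 = 120
  P2 to Utica: 25 × 5 = 125
  P3 to Lodi: 5 × 15 = 75
Total cost = 480.
P3 ships 5 of its 25, leaving 20.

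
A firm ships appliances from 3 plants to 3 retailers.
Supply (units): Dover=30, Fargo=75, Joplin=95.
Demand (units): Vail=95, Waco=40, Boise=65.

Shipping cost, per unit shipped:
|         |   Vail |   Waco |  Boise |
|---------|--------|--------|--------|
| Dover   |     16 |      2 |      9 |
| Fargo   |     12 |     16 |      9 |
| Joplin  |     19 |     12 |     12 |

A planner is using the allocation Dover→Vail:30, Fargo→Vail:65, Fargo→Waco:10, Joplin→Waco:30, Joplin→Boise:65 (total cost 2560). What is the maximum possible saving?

320

Current plan cost = 30·16 + 65·12 + 10·16 + 30·12 + 65·12 = 2560.
Optimal plan:
  Dover–Waco: 30 × 2 = 60
  Fargo–Vail: 75 × 12 = 900
  Joplin–Vail: 20 × 19 = 380
  Joplin–Waco: 10 × 12 = 120
  Joplin–Boise: 65 × 12 = 780
Optimal cost = 2240.
Saving = 2560 − 2240 = 320.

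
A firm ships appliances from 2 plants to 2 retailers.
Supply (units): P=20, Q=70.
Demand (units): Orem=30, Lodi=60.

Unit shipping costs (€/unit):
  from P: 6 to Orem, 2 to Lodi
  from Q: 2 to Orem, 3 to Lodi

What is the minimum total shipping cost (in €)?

220

A cheapest plan:
  P→Lodi: 20 × €2 = €40
  Q→Orem: 30 × €2 = €60
  Q→Lodi: 40 × €3 = €120
Total = 40 + 60 + 120 = €220.
(Supply check: P ships 20; Q ships 70.)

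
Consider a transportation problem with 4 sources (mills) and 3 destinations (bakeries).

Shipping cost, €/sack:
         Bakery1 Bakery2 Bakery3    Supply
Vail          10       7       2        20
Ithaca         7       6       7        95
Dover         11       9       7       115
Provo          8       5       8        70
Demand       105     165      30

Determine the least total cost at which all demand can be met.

2090

Optimal allocation:
  Vail to Bakery3: 20 × €2 = €40
  Ithaca to Bakery1: 95 × €7 = €665
  Dover to Bakery1: 10 × €11 = €110
  Dover to Bakery2: 95 × €9 = €855
  Dover to Bakery3: 10 × €7 = €70
  Provo to Bakery2: 70 × €5 = €350
Total = 40 + 665 + 110 + 855 + 70 + 350 = €2090.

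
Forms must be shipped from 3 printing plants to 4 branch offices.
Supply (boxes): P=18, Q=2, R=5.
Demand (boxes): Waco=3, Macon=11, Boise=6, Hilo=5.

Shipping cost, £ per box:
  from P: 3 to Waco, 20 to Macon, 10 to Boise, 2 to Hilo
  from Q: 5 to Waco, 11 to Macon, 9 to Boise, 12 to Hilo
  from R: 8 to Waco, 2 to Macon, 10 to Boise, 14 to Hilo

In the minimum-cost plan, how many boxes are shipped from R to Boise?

The minimum-cost plan:
  P–Waco: 3 boxes
  P–Macon: 4 boxes
  P–Boise: 6 boxes
  P–Hilo: 5 boxes
  Q–Macon: 2 boxes
  R–Macon: 5 boxes
Total cost = £191.
The route R→Boise is not used.

0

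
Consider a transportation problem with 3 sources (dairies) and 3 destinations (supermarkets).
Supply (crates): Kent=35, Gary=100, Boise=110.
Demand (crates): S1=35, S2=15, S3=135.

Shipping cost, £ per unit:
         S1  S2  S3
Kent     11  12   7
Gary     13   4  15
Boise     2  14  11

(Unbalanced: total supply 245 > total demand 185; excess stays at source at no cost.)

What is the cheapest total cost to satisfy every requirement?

1575

One minimum-cost allocation:
  Kent→S3: 35 crates
  Gary→S2: 15 crates
  Gary→S3: 25 crates
  Boise→S1: 35 crates
  Boise→S3: 75 crates
Total cost = £1575.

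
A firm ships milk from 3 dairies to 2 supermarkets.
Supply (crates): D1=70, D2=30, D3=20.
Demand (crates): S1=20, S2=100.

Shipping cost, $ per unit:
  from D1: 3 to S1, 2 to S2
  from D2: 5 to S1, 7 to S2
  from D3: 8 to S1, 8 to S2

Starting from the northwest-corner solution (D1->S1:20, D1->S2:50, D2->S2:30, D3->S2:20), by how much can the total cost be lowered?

Current plan cost = 20·3 + 50·2 + 30·7 + 20·8 = $530.
Optimal plan:
  D1→S2: 70 × $2 = $140
  D2→S1: 20 × $5 = $100
  D2→S2: 10 × $7 = $70
  D3→S2: 20 × $8 = $160
Optimal cost = $470.
Saving = 530 − 470 = $60.

60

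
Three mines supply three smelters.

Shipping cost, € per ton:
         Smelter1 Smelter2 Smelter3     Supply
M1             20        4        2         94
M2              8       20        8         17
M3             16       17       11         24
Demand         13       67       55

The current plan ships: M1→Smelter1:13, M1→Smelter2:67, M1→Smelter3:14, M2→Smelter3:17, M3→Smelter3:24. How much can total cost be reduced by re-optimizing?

234

Current plan cost = 13·20 + 67·4 + 14·2 + 17·8 + 24·11 = €956.
Optimal plan:
  M1→Smelter2: 67 × €4 = €268
  M1→Smelter3: 27 × €2 = €54
  M2→Smelter1: 13 × €8 = €104
  M2→Smelter3: 4 × €8 = €32
  M3→Smelter3: 24 × €11 = €264
Optimal cost = €722.
Saving = 956 − 722 = €234.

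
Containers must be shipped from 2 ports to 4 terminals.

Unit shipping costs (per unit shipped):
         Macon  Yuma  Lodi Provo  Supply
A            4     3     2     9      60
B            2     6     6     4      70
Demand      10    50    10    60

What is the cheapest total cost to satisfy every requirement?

Optimal allocation:
  A->Yuma: 50 × 3 = 150
  A->Lodi: 10 × 2 = 20
  B->Macon: 10 × 2 = 20
  B->Provo: 60 × 4 = 240
Total = 150 + 20 + 20 + 240 = 430.
(Supply check: A ships 60; B ships 70.)

430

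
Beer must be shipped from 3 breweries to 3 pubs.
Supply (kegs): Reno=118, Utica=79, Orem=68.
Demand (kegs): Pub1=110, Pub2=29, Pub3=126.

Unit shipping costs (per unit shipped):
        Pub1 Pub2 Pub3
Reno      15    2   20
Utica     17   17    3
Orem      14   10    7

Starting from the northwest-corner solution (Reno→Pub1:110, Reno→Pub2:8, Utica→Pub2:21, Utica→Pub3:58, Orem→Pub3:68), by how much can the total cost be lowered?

420

Current plan cost = 110·15 + 8·2 + 21·17 + 58·3 + 68·7 = 2673.
Optimal plan:
  Reno to Pub1: 89 × 15 = 1335
  Reno to Pub2: 29 × 2 = 58
  Utica to Pub3: 79 × 3 = 237
  Orem to Pub1: 21 × 14 = 294
  Orem to Pub3: 47 × 7 = 329
Optimal cost = 2253.
Saving = 2673 − 2253 = 420.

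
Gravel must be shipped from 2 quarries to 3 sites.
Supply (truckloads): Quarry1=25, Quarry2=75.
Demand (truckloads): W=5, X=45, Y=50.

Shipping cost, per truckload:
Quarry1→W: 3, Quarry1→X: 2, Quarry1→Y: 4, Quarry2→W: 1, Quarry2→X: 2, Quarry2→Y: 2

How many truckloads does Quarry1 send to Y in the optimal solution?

0

Solving gives:
  Quarry1->X: 25 × 2 = 50
  Quarry2->W: 5 × 1 = 5
  Quarry2->X: 20 × 2 = 40
  Quarry2->Y: 50 × 2 = 100
Total cost = 195.
The route Quarry1→Y is not used.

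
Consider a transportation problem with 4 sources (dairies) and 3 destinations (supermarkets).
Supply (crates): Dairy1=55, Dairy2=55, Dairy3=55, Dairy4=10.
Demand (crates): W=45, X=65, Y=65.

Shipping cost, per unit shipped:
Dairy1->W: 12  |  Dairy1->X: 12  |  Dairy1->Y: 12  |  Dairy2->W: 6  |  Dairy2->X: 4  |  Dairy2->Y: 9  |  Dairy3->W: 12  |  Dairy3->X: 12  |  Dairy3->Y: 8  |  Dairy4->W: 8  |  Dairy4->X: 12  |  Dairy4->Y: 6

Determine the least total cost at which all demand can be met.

1380

An optimal shipping plan:
  Dairy1–W: 45 crates
  Dairy1–X: 10 crates
  Dairy2–X: 55 crates
  Dairy3–Y: 55 crates
  Dairy4–Y: 10 crates
Total cost = 1380.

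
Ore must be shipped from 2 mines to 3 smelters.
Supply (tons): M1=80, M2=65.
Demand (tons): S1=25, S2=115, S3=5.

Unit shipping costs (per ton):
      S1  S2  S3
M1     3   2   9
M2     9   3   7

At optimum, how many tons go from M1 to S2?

55

Solving gives:
  M1 to S1: 25 × 3 = 75
  M1 to S2: 55 × 2 = 110
  M2 to S2: 60 × 3 = 180
  M2 to S3: 5 × 7 = 35
Total cost = 400.
So M1→S2 carries 55 tons.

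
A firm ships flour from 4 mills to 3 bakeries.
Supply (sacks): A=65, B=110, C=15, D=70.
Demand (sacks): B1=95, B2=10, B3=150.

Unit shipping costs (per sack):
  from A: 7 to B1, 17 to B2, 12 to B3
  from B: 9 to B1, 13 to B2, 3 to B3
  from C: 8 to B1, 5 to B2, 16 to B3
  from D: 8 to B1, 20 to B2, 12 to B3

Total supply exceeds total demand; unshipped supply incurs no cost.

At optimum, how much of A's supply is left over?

0

An optimal plan:
  A→B1: 65 × 7 = 455
  B→B3: 110 × 3 = 330
  C→B1: 5 × 8 = 40
  C→B2: 10 × 5 = 50
  D→B1: 25 × 8 = 200
  D→B3: 40 × 12 = 480
Total cost = 1555.
A ships 65 of its 65, leaving 0.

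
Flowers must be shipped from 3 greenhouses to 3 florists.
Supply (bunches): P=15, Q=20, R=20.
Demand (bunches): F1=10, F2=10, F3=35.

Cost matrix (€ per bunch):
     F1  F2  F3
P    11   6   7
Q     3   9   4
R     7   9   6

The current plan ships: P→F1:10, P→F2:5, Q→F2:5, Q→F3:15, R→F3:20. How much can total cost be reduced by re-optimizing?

80

Current plan cost = 10·11 + 5·6 + 5·9 + 15·4 + 20·6 = €365.
Optimal plan:
  P->F2: 10 × €6 = €60
  P->F3: 5 × €7 = €35
  Q->F1: 10 × €3 = €30
  Q->F3: 10 × €4 = €40
  R->F3: 20 × €6 = €120
Optimal cost = €285.
Saving = 365 − 285 = €80.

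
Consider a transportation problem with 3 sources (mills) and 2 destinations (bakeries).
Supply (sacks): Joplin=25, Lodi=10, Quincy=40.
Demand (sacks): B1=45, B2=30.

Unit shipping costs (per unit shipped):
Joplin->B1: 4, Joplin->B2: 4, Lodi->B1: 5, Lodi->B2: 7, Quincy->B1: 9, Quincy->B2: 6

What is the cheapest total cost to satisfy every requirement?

420

One minimum-cost allocation:
  Joplin–B1: 25 × 4 = 100
  Lodi–B1: 10 × 5 = 50
  Quincy–B1: 10 × 9 = 90
  Quincy–B2: 30 × 6 = 180
Total = 100 + 50 + 90 + 180 = 420.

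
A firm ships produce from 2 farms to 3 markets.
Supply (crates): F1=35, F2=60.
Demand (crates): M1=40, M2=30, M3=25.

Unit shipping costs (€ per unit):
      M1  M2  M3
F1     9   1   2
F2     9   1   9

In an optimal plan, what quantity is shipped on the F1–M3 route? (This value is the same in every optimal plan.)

The minimum-cost plan:
  F1→M1: 10 × €9 = €90
  F1→M3: 25 × €2 = €50
  F2→M1: 30 × €9 = €270
  F2→M2: 30 × €1 = €30
Total cost = €440.
So F1→M3 carries 25 crates.

25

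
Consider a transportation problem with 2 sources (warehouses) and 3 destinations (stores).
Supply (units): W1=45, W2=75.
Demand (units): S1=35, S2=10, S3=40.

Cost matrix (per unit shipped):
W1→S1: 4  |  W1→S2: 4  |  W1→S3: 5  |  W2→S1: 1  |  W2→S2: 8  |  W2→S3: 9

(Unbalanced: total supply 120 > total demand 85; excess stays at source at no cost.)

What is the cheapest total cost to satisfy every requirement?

295

An optimal shipping plan:
  W1 to S2: 10 × 4 = 40
  W1 to S3: 35 × 5 = 175
  W2 to S1: 35 × 1 = 35
  W2 to S3: 5 × 9 = 45
Total = 40 + 175 + 35 + 45 = 295.
(Supply check: W1 ships 45; W2 ships 40.)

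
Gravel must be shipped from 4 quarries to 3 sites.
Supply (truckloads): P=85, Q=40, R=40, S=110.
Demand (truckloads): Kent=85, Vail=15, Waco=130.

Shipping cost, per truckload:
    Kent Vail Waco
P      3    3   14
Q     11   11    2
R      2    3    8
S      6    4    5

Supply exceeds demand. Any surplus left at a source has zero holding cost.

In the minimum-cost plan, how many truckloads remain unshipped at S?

20

An optimal plan:
  P→Kent: 45 × 3 = 135
  P→Vail: 15 × 3 = 45
  Q→Waco: 40 × 2 = 80
  R→Kent: 40 × 2 = 80
  S→Waco: 90 × 5 = 450
Total cost = 790.
S ships 90 of its 110, leaving 20.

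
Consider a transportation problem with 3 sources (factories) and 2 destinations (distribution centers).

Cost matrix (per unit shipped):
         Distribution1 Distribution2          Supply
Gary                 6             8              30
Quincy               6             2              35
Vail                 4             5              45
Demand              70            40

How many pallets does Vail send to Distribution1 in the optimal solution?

40

Optimal shipments:
  Gary→Distribution1: 30 × 6 = 180
  Quincy→Distribution2: 35 × 2 = 70
  Vail→Distribution1: 40 × 4 = 160
  Vail→Distribution2: 5 × 5 = 25
Total cost = 435.
So Vail→Distribution1 carries 40 pallets.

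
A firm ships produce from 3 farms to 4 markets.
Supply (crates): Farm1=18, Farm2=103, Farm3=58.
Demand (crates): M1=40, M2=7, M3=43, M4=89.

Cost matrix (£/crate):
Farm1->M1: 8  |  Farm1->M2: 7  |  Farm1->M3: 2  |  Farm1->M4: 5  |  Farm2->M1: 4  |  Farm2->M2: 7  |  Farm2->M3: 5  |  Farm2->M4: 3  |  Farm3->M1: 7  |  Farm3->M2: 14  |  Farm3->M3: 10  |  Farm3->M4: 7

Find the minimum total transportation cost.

A cheapest plan:
  Farm1->M3: 18 × £2 = £36
  Farm2->M2: 7 × £7 = £49
  Farm2->M3: 25 × £5 = £125
  Farm2->M4: 71 × £3 = £213
  Farm3->M1: 40 × £7 = £280
  Farm3->M4: 18 × £7 = £126
Total = 36 + 49 + 125 + 213 + 280 + 126 = £829.

829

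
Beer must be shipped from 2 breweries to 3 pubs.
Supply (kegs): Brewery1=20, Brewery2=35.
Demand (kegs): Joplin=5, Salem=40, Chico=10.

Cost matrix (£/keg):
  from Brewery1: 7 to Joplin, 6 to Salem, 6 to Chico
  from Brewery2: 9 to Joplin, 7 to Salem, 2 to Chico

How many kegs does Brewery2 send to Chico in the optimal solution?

Optimal shipments:
  Brewery1–Joplin: 5 kegs
  Brewery1–Salem: 15 kegs
  Brewery2–Salem: 25 kegs
  Brewery2–Chico: 10 kegs
Total cost = £320.
So Brewery2→Chico carries 10 kegs.

10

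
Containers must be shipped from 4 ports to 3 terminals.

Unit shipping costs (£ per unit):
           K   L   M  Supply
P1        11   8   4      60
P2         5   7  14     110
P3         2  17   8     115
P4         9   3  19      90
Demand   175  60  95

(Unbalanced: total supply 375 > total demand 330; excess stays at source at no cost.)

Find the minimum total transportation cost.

1335

An optimal shipping plan:
  P1 to M: 60 × £4 = £240
  P2 to K: 95 × £5 = £475
  P3 to K: 80 × £2 = £160
  P3 to M: 35 × £8 = £280
  P4 to L: 60 × £3 = £180
Total = 240 + 475 + 160 + 280 + 180 = £1335.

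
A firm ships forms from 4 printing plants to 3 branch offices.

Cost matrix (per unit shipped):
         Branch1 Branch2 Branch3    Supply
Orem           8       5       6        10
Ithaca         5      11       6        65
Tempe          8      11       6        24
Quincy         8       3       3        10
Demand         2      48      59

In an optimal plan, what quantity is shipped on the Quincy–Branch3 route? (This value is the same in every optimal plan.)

Solving gives:
  Orem->Branch2: 10 boxes
  Ithaca->Branch1: 2 boxes
  Ithaca->Branch2: 28 boxes
  Ithaca->Branch3: 35 boxes
  Tempe->Branch3: 24 boxes
  Quincy->Branch2: 10 boxes
Total cost = 752.
The route Quincy→Branch3 is not used.

0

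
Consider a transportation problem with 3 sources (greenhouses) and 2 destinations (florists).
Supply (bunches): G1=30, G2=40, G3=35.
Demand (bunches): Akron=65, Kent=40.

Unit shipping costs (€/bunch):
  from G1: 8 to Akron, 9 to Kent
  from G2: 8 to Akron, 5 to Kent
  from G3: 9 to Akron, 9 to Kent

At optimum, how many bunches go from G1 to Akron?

30

The minimum-cost plan:
  G1→Akron: 30 bunches
  G2→Kent: 40 bunches
  G3→Akron: 35 bunches
Total cost = €755.
So G1→Akron carries 30 bunches.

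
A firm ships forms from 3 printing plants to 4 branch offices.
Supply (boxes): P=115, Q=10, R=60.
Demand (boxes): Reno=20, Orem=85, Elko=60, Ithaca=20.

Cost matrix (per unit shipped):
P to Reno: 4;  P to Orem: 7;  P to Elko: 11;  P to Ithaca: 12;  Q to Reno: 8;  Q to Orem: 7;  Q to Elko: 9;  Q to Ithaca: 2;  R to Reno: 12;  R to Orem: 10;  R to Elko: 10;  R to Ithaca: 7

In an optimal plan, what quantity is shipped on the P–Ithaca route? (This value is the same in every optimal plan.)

0

Solving gives:
  P to Reno: 20 × 4 = 80
  P to Orem: 85 × 7 = 595
  P to Elko: 10 × 11 = 110
  Q to Ithaca: 10 × 2 = 20
  R to Elko: 50 × 10 = 500
  R to Ithaca: 10 × 7 = 70
Total cost = 1375.
The route P→Ithaca is not used.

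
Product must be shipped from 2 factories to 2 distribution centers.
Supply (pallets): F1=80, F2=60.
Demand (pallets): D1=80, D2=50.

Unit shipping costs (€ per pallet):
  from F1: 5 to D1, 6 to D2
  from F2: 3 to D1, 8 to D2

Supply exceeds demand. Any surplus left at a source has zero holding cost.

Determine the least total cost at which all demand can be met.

Optimal allocation:
  F1 to D1: 20 × €5 = €100
  F1 to D2: 50 × €6 = €300
  F2 to D1: 60 × €3 = €180
Total = 100 + 300 + 180 = €580.

580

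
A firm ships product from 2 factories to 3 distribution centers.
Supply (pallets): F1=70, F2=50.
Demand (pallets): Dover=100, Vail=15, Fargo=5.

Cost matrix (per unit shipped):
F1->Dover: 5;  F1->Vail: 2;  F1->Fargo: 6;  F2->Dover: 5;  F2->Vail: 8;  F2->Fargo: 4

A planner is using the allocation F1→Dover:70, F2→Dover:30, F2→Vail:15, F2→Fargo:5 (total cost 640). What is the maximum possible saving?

Current plan cost = 70·5 + 30·5 + 15·8 + 5·4 = 640.
Optimal plan:
  F1->Dover: 55 × 5 = 275
  F1->Vail: 15 × 2 = 30
  F2->Dover: 45 × 5 = 225
  F2->Fargo: 5 × 4 = 20
Optimal cost = 550.
Saving = 640 − 550 = 90.

90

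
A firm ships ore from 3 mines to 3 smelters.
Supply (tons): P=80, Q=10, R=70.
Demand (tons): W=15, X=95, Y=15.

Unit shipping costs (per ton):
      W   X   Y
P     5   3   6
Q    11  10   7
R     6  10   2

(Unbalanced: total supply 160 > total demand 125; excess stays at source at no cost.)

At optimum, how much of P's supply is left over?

An optimal plan:
  P->X: 80 × 3 = 240
  Q->X: 10 × 10 = 100
  R->W: 15 × 6 = 90
  R->X: 5 × 10 = 50
  R->Y: 15 × 2 = 30
Total cost = 510.
P ships 80 of its 80, leaving 0.

0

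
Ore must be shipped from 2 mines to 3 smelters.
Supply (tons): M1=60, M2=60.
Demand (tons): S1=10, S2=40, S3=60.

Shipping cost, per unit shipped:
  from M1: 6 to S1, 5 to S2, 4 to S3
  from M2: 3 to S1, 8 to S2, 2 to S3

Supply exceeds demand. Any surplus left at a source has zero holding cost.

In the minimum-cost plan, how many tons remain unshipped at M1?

An optimal plan:
  M1 to S2: 40 × 5 = 200
  M1 to S3: 10 × 4 = 40
  M2 to S1: 10 × 3 = 30
  M2 to S3: 50 × 2 = 100
Total cost = 370.
M1 ships 50 of its 60, leaving 10.

10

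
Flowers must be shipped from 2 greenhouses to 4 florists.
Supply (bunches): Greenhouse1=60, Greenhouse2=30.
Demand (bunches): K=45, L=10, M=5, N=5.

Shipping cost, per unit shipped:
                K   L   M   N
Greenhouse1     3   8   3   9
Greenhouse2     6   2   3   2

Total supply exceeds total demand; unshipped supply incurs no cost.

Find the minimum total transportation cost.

180

A cheapest plan:
  Greenhouse1 to K: 45 × 3 = 135
  Greenhouse1 to M: 5 × 3 = 15
  Greenhouse2 to L: 10 × 2 = 20
  Greenhouse2 to N: 5 × 2 = 10
Total = 135 + 15 + 20 + 10 = 180.
(Supply check: Greenhouse1 ships 50; Greenhouse2 ships 15.)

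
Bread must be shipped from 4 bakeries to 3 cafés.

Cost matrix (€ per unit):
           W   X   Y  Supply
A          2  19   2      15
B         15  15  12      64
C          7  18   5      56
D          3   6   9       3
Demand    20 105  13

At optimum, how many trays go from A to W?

15

Optimal shipments:
  A→W: 15 trays
  B→X: 64 trays
  C→W: 5 trays
  C→X: 38 trays
  C→Y: 13 trays
  D→X: 3 trays
Total cost = €1792.
So A→W carries 15 trays.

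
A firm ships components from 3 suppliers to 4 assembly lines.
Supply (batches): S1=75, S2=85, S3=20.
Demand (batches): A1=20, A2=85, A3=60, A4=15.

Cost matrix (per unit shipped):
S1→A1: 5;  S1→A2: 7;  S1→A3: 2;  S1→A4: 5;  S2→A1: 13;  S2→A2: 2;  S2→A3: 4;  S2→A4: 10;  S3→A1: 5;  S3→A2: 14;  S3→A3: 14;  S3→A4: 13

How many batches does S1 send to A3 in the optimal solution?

Optimal shipments:
  S1->A3: 60 × 2 = 120
  S1->A4: 15 × 5 = 75
  S2->A2: 85 × 2 = 170
  S3->A1: 20 × 5 = 100
Total cost = 465.
So S1→A3 carries 60 batches.

60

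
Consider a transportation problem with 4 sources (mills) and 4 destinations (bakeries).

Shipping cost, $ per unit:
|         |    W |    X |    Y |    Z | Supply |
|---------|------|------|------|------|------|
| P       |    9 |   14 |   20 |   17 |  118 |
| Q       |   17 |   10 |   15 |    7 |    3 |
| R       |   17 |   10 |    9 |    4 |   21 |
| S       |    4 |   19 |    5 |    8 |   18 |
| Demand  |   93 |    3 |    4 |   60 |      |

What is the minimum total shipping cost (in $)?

One minimum-cost allocation:
  P–W: 93 × $9 = $837
  P–X: 3 × $14 = $42
  P–Z: 22 × $17 = $374
  Q–Z: 3 × $7 = $21
  R–Z: 21 × $4 = $84
  S–Y: 4 × $5 = $20
  S–Z: 14 × $8 = $112
Total = 837 + 42 + 374 + 21 + 84 + 20 + 112 = $1490.
(Supply check: P ships 118; Q ships 3; R ships 21; S ships 18.)

1490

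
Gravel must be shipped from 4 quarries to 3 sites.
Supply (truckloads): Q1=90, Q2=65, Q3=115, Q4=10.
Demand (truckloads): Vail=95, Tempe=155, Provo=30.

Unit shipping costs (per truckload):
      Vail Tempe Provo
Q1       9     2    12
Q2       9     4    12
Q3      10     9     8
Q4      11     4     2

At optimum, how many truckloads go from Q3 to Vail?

Solving gives:
  Q1->Tempe: 90 × 2 = 180
  Q2->Tempe: 65 × 4 = 260
  Q3->Vail: 95 × 10 = 950
  Q3->Provo: 20 × 8 = 160
  Q4->Provo: 10 × 2 = 20
Total cost = 1570.
So Q3→Vail carries 95 truckloads.

95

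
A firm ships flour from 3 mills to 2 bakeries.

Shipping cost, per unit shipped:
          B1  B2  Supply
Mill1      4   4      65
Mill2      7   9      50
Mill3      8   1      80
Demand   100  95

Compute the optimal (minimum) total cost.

Optimal allocation:
  Mill1 to B1: 50 × 4 = 200
  Mill1 to B2: 15 × 4 = 60
  Mill2 to B1: 50 × 7 = 350
  Mill3 to B2: 80 × 1 = 80
Total = 200 + 60 + 350 + 80 = 690.

690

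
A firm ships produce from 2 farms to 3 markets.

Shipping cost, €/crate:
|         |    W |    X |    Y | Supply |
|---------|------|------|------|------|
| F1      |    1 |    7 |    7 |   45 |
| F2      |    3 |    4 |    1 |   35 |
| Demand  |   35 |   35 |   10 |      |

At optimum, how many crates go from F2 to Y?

The minimum-cost plan:
  F1–W: 35 × €1 = €35
  F1–X: 10 × €7 = €70
  F2–X: 25 × €4 = €100
  F2–Y: 10 × €1 = €10
Total cost = €215.
So F2→Y carries 10 crates.

10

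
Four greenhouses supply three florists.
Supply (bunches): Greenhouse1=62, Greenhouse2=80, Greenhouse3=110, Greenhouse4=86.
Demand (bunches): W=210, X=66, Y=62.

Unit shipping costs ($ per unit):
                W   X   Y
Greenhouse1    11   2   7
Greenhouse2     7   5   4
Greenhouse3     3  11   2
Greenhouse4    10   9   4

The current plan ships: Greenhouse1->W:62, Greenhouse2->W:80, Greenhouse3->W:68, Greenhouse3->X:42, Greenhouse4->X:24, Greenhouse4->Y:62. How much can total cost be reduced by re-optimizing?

Current plan cost = 62·11 + 80·7 + 68·3 + 42·11 + 24·9 + 62·4 = $2372.
Optimal plan:
  Greenhouse1->X: 62 × $2 = $124
  Greenhouse2->W: 76 × $7 = $532
  Greenhouse2->X: 4 × $5 = $20
  Greenhouse3->W: 110 × $3 = $330
  Greenhouse4->W: 24 × $10 = $240
  Greenhouse4->Y: 62 × $4 = $248
Optimal cost = $1494.
Saving = 2372 − 1494 = $878.

878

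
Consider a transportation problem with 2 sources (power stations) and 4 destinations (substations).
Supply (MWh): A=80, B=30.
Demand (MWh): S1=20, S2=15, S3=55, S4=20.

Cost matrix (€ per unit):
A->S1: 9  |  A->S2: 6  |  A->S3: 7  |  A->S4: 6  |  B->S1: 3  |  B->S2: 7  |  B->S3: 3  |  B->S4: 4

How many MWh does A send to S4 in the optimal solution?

The minimum-cost plan:
  A to S2: 15 MWh
  A to S3: 45 MWh
  A to S4: 20 MWh
  B to S1: 20 MWh
  B to S3: 10 MWh
Total cost = €615.
So A→S4 carries 20 MWh.

20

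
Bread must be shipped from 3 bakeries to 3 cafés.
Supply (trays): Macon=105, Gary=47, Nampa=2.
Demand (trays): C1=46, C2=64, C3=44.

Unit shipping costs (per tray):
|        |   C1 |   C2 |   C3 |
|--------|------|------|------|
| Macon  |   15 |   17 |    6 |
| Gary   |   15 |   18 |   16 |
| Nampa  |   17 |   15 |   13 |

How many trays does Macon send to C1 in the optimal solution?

0

Optimal shipments:
  Macon→C2: 61 × 17 = 1037
  Macon→C3: 44 × 6 = 264
  Gary→C1: 46 × 15 = 690
  Gary→C2: 1 × 18 = 18
  Nampa→C2: 2 × 15 = 30
Total cost = 2039.
The route Macon→C1 is not used.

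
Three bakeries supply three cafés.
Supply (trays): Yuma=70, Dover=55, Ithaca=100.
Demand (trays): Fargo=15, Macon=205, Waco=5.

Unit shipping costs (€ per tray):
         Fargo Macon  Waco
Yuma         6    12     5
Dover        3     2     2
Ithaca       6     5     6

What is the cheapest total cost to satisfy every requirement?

One minimum-cost allocation:
  Yuma to Fargo: 15 × €6 = €90
  Yuma to Macon: 50 × €12 = €600
  Yuma to Waco: 5 × €5 = €25
  Dover to Macon: 55 × €2 = €110
  Ithaca to Macon: 100 × €5 = €500
Total = 90 + 600 + 25 + 110 + 500 = €1325.

1325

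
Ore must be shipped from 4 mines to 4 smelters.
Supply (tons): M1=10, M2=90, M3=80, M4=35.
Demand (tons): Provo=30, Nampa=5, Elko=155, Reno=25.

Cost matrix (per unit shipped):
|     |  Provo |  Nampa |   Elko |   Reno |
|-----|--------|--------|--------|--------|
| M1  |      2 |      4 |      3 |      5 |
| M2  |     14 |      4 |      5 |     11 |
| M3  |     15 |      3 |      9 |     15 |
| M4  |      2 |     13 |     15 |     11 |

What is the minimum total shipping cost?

1365

A cheapest plan:
  M1→Reno: 10 tons
  M2→Elko: 80 tons
  M2→Reno: 10 tons
  M3→Nampa: 5 tons
  M3→Elko: 75 tons
  M4→Provo: 30 tons
  M4→Reno: 5 tons
Total cost = 1365.
(Supply check: M1 ships 10; M2 ships 90; M3 ships 80; M4 ships 35.)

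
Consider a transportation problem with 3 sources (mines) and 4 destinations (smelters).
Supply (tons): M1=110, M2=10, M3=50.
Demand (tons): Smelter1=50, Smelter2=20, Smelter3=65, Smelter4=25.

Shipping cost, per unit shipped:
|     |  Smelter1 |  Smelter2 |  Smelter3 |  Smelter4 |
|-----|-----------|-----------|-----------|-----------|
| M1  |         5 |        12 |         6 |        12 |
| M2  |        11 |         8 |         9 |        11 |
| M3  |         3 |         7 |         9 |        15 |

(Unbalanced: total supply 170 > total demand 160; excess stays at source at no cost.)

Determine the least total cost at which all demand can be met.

1010

One minimum-cost allocation:
  M1->Smelter1: 10 × 5 = 50
  M1->Smelter3: 65 × 6 = 390
  M1->Smelter4: 25 × 12 = 300
  M2->Smelter2: 10 × 8 = 80
  M3->Smelter1: 40 × 3 = 120
  M3->Smelter2: 10 × 7 = 70
Total = 50 + 390 + 300 + 80 + 120 + 70 = 1010.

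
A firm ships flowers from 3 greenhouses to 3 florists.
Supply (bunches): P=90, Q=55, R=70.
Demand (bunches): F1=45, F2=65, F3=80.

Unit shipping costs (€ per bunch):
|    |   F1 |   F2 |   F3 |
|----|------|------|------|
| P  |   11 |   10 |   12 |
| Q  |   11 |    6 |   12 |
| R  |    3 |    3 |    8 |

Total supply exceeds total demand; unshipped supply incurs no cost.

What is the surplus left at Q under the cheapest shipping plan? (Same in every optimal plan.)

0

An optimal plan:
  P→F3: 65 × €12 = €780
  Q→F2: 55 × €6 = €330
  R→F1: 45 × €3 = €135
  R→F2: 10 × €3 = €30
  R→F3: 15 × €8 = €120
Total cost = €1395.
Q ships 55 of its 55, leaving 0.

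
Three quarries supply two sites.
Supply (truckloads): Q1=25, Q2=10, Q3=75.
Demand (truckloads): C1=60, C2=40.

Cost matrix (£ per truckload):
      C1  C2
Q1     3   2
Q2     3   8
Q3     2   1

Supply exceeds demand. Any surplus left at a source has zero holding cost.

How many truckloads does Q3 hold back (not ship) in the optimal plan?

Minimum-cost shipments:
  Q1→C2: 25 × £2 = £50
  Q3→C1: 60 × £2 = £120
  Q3→C2: 15 × £1 = £15
Total cost = £185.
Q3 ships 75 of its 75, leaving 0.

0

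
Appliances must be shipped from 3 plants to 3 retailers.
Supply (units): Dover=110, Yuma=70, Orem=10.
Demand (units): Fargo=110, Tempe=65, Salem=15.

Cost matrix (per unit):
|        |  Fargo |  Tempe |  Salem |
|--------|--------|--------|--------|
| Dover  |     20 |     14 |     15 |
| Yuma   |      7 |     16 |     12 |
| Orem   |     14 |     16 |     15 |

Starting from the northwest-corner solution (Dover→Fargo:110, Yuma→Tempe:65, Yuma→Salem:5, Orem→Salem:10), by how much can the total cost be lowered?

Current plan cost = 110·20 + 65·16 + 5·12 + 10·15 = 3450.
Optimal plan:
  Dover to Fargo: 30 × 20 = 600
  Dover to Tempe: 65 × 14 = 910
  Dover to Salem: 15 × 15 = 225
  Yuma to Fargo: 70 × 7 = 490
  Orem to Fargo: 10 × 14 = 140
Optimal cost = 2365.
Saving = 3450 − 2365 = 1085.

1085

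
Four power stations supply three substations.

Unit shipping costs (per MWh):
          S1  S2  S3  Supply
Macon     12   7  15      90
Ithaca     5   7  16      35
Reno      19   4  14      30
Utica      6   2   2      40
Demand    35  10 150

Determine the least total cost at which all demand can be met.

1925

An optimal shipping plan:
  Macon to S3: 90 × 15 = 1350
  Ithaca to S1: 35 × 5 = 175
  Reno to S2: 10 × 4 = 40
  Reno to S3: 20 × 14 = 280
  Utica to S3: 40 × 2 = 80
Total = 1350 + 175 + 40 + 280 + 80 = 1925.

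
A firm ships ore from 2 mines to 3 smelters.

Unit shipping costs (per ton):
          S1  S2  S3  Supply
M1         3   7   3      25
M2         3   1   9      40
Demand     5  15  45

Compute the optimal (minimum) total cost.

Optimal allocation:
  M1->S3: 25 × 3 = 75
  M2->S1: 5 × 3 = 15
  M2->S2: 15 × 1 = 15
  M2->S3: 20 × 9 = 180
Total = 75 + 15 + 15 + 180 = 285.
(Supply check: M1 ships 25; M2 ships 40.)

285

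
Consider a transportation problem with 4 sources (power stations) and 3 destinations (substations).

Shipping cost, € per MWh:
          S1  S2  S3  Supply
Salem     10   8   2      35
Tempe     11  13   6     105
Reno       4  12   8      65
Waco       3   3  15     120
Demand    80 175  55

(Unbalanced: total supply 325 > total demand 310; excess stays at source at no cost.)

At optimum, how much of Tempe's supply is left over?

15

An optimal plan:
  Salem to S2: 35 × €8 = €280
  Tempe to S1: 15 × €11 = €165
  Tempe to S2: 20 × €13 = €260
  Tempe to S3: 55 × €6 = €330
  Reno to S1: 65 × €4 = €260
  Waco to S2: 120 × €3 = €360
Total cost = €1655.
Tempe ships 90 of its 105, leaving 15.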